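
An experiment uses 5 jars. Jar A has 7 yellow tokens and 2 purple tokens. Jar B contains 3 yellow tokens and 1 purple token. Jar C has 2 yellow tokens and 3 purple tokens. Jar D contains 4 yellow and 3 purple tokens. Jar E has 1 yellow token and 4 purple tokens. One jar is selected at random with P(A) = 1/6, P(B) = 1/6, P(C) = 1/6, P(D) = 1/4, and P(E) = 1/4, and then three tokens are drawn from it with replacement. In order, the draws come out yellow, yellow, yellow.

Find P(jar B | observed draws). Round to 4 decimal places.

The likelihood of the observed sequence under each hypothesis: P(data | jar A) = (7/9)(7/9)(7/9) = 0.47051; P(data | jar B) = (3/4)(3/4)(3/4) = 0.42188; P(data | jar C) = (2/5)(2/5)(2/5) = 0.064; P(data | jar D) = (4/7)(4/7)(4/7) = 0.18659; P(data | jar E) = (1/5)(1/5)(1/5) = 0.008.
Multiplying each by its prior: 1/6 · 0.47051 = 0.078418, 1/6 · 0.42188 = 0.070312, 1/6 · 0.064 = 0.010667, 1/4 · 0.18659 = 0.046647, 1/4 · 0.008 = 0.002; these sum to 0.20804.
Hence P(jar B | data) = (0.070312) / (0.20804) = 0.33797.

0.3380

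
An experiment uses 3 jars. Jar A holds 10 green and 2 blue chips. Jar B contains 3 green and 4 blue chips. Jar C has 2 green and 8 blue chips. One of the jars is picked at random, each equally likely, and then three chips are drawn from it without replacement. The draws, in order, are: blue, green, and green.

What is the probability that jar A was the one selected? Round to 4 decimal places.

Under each hypothesis, the probability of the observed sequence is: P(data | jar A) = (2/12)(10/11)(9/10) = 0.13636; P(data | jar B) = (4/7)(3/6)(2/5) = 0.11429; P(data | jar C) = (8/10)(2/9)(1/8) = 0.022222.
Multiplying each by its prior: 1/3 · 0.13636 = 0.045455, 1/3 · 0.11429 = 0.038095, 1/3 · 0.022222 = 0.0074074; these sum to 0.090957.
Therefore the posterior P(jar A | data) = (0.045455) / (0.090957) = 0.49974.

0.4997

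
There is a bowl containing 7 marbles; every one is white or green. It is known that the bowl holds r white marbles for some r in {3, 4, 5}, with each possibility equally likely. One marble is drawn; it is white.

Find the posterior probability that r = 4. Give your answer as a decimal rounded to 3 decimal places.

0.333

Under each hypothesis, the probability of this draw is: P(data | r = 3) = (3/7) = 3/7; P(data | r = 4) = (4/7) = 4/7; P(data | r = 5) = (5/7) = 5/7.
The prior-weighted likelihoods are 1/3 · 3/7 = 1/7, 1/3 · 4/7 = 4/21, 1/3 · 5/7 = 5/21; with total 4/7.
So P(r = 4 | data) = (4/21) / (4/7) = 1/3.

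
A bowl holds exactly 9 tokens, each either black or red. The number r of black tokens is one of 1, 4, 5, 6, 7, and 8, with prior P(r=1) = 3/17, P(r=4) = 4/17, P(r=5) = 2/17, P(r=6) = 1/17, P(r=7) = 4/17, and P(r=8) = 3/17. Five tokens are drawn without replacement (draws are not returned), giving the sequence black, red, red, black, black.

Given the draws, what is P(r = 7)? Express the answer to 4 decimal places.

The likelihood of the observed sequence under each hypothesis: P(data | r = 1) = (1/9)(8/8)(7/7)(0/6) = 0; P(data | r = 4) = (4/9)(5/8)(4/7)(3/6)(2/5) = 0.031746; P(data | r = 5) = (5/9)(4/8)(3/7)(4/6)(3/5) = 0.047619; P(data | r = 6) = (6/9)(3/8)(2/7)(5/6)(4/5) = 0.047619; P(data | r = 7) = (7/9)(2/8)(1/7)(6/6)(5/5) = 0.027778; P(data | r = 8) = (8/9)(1/8)(0/7) = 0.
The prior-weighted likelihoods are 3/17 · 0 = 0, 4/17 · 0.031746 = 0.0074697, 2/17 · 0.047619 = 0.0056022, 1/17 · 0.047619 = 0.0028011, 4/17 · 0.027778 = 0.0065359, 3/17 · 0 = 0; with total 0.022409.
Hence P(r = 7 | data) = (0.0065359) / (0.022409) = 0.29167.

0.2917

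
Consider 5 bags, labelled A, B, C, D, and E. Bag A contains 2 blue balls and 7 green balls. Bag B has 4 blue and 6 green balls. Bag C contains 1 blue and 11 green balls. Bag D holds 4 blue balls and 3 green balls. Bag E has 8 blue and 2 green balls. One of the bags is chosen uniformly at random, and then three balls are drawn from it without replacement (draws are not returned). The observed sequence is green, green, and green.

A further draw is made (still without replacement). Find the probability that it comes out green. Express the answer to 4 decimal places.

Under each hypothesis, the probability of the observed sequence is: P(data | bag A) = (7/9)(6/8)(5/7) = 5/12; P(data | bag B) = (6/10)(5/9)(4/8) = 1/6; P(data | bag C) = (11/12)(10/11)(9/10) = 3/4; P(data | bag D) = (3/7)(2/6)(1/5) = 1/35; P(data | bag E) = (2/10)(1/9)(0/8) = 0.
Weighting by the prior gives 1/5 · 5/12 = 1/12, 1/5 · 1/6 = 1/30, 1/5 · 3/4 = 3/20, 1/5 · 1/35 = 1/175, 1/5 · 0 = 0; with total 143/525.
The posterior is then P(bag A | data) = 175/572, P(bag B | data) = 35/286, P(bag C | data) = 315/572, P(bag D | data) = 3/143, P(bag E | data) = 0.
Averaging over the posterior, P(green next | data) = (2/3)(175/572) + (3/7)(35/286) + (8/9)(315/572) + (0)(3/143) = 320/429.

0.7459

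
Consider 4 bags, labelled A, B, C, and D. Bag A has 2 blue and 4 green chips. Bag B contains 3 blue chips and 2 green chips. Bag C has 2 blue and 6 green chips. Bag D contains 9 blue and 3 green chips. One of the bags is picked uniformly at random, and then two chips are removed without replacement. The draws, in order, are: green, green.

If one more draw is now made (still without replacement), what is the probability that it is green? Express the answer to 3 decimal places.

For each hypothesis, P(data | H) works out to: P(data | bag A) = (4/6)(3/5) = 0.4; P(data | bag B) = (2/5)(1/4) = 0.1; P(data | bag C) = (6/8)(5/7) = 0.53571; P(data | bag D) = (3/12)(2/11) = 0.045455.
Weighting by the prior gives 1/4 · 0.4 = 0.1, 1/4 · 0.1 = 0.025, 1/4 · 0.53571 = 0.13393, 1/4 · 0.045455 = 0.011364; these sum to 0.27029.
The posterior is then P(bag A | data) = 0.36997, P(bag B | data) = 0.092492, P(bag C | data) = 0.4955, P(bag D | data) = 0.042042.
Averaging over the posterior, P(green next | data) = (1/2)(0.36997) + (0)(0.092492) + (2/3)(0.4955) + (1/10)(0.042042) = 0.51952.

0.520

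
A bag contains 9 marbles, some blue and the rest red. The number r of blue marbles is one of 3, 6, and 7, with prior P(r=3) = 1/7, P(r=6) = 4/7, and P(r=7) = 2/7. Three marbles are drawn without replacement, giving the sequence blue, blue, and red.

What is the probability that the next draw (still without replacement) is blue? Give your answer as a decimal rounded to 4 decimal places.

Under each hypothesis, the probability of the observed sequence is: P(data | r = 3) = (3/9)(2/8)(6/7) = 1/14; P(data | r = 6) = (6/9)(5/8)(3/7) = 5/28; P(data | r = 7) = (7/9)(6/8)(2/7) = 1/6.
Multiplying each by its prior: 1/7 · 1/14 = 1/98, 4/7 · 5/28 = 5/49, 2/7 · 1/6 = 1/21; these sum to 47/294.
Dividing through by the total gives posterior P(r = 3 | data) = 3/47, P(r = 6 | data) = 30/47, P(r = 7 | data) = 14/47.
Averaging over the posterior, P(blue next | data) = (1/6)(3/47) + (2/3)(30/47) + (5/6)(14/47) = 193/282.

0.6844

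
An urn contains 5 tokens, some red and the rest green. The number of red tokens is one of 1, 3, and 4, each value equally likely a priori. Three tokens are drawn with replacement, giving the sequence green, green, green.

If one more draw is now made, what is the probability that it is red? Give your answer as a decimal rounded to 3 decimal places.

For each hypothesis, P(data | H) works out to: P(data | r = 1) = (4/5)(4/5)(4/5) = 64/125; P(data | r = 3) = (2/5)(2/5)(2/5) = 8/125; P(data | r = 4) = (1/5)(1/5)(1/5) = 1/125.
The prior-weighted likelihoods are 1/3 · 64/125 = 64/375, 1/3 · 8/125 = 8/375, 1/3 · 1/125 = 1/375; with total 73/375.
The posterior is then P(r = 1 | data) = 64/73, P(r = 3 | data) = 8/73, P(r = 4 | data) = 1/73.
So P(red next | data) = Σ P(red next | H) P(H | data) = (1/5)(64/73) + (3/5)(8/73) + (4/5)(1/73) = 92/365.

0.252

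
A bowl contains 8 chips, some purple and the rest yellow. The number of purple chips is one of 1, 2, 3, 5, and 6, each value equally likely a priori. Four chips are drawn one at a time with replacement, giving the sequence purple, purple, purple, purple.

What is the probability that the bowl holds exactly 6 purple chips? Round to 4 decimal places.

0.6419

The likelihood of the observed sequence under each hypothesis: P(data | r = 1) = (1/8)(1/8)(1/8)(1/8) = 0.00024414; P(data | r = 2) = (2/8)(2/8)(2/8)(2/8) = 0.0039062; P(data | r = 3) = (3/8)(3/8)(3/8)(3/8) = 0.019775; P(data | r = 5) = (5/8)(5/8)(5/8)(5/8) = 0.15259; P(data | r = 6) = (6/8)(6/8)(6/8)(6/8) = 0.31641.
The prior-weighted likelihoods are 1/5 · 0.00024414 = 4.8828e-05, 1/5 · 0.0039062 = 0.00078125, 1/5 · 0.019775 = 0.0039551, 1/5 · 0.15259 = 0.030518, 1/5 · 0.31641 = 0.063281; summing to 0.098584.
By Bayes' rule, P(r = 6 | data) = (0.063281) / (0.098584) = 0.6419.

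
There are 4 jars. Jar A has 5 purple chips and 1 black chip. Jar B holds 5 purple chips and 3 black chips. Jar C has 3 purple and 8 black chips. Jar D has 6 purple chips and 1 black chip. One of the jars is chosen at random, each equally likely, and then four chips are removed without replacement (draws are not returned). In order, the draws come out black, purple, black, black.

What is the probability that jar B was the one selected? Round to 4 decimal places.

0.1230

For each hypothesis, P(data | H) works out to: P(data | jar A) = (1/6)(5/5)(0/4) = 0; P(data | jar B) = (3/8)(5/7)(2/6)(1/5) = 0.017857; P(data | jar C) = (8/11)(3/10)(7/9)(6/8) = 0.12727; P(data | jar D) = (1/7)(6/6)(0/5) = 0.
The prior-weighted likelihoods are 1/4 · 0 = 0, 1/4 · 0.017857 = 0.0044643, 1/4 · 0.12727 = 0.031818, 1/4 · 0 = 0; these sum to 0.036282.
So P(jar B | data) = (0.0044643) / (0.036282) = 0.12304.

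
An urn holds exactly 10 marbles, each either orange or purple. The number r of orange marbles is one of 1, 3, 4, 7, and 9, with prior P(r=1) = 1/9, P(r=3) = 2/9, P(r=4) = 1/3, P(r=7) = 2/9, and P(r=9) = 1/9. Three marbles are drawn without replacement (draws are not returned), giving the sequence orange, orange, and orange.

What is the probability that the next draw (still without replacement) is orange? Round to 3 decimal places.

For each hypothesis, P(data | H) works out to: P(data | r = 1) = (1/10)(0/9) = 0; P(data | r = 3) = (3/10)(2/9)(1/8) = 1/120; P(data | r = 4) = (4/10)(3/9)(2/8) = 1/30; P(data | r = 7) = (7/10)(6/9)(5/8) = 7/24; P(data | r = 9) = (9/10)(8/9)(7/8) = 7/10.
Multiplying each by its prior: 1/9 · 0 = 0, 2/9 · 1/120 = 1/540, 1/3 · 1/30 = 1/90, 2/9 · 7/24 = 7/108, 1/9 · 7/10 = 7/90; these sum to 7/45.
Dividing through by the total gives posterior P(r = 1 | data) = 0, P(r = 3 | data) = 1/84, P(r = 4 | data) = 1/14, P(r = 7 | data) = 5/12, P(r = 9 | data) = 1/2.
So P(orange next | data) = Σ P(orange next | H) P(H | data) = (0)(1/84) + (1/7)(1/14) + (4/7)(5/12) + (6/7)(1/2) = 199/294.

0.677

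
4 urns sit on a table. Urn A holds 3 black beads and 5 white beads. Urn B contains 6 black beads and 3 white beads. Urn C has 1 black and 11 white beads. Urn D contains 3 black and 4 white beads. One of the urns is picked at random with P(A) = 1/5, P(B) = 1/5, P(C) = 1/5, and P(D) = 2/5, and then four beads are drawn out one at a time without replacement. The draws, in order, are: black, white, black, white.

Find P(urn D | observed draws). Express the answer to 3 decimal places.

0.567

For each hypothesis, P(data | H) works out to: P(data | urn A) = (3/8)(5/7)(2/6)(4/5) = 0.071429; P(data | urn B) = (6/9)(3/8)(5/7)(2/6) = 0.059524; P(data | urn C) = (1/12)(11/11)(0/10) = 0; P(data | urn D) = (3/7)(4/6)(2/5)(3/4) = 0.085714.
The prior-weighted likelihoods are 1/5 · 0.071429 = 0.014286, 1/5 · 0.059524 = 0.011905, 1/5 · 0 = 0, 2/5 · 0.085714 = 0.034286; with total 0.060476.
So P(urn D | data) = (0.034286) / (0.060476) = 0.56693.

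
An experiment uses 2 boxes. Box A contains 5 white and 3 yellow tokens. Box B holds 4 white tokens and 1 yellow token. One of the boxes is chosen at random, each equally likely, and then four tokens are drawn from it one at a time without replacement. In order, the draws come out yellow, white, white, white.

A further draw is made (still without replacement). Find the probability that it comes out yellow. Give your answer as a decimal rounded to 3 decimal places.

0.174

The likelihood of the observed sequence under each hypothesis: P(data | box A) = (3/8)(5/7)(4/6)(3/5) = 3/28; P(data | box B) = (1/5)(4/4)(3/3)(2/2) = 1/5.
Multiplying each by its prior: 1/2 · 3/28 = 3/56, 1/2 · 1/5 = 1/10; with total 43/280.
Normalising, the posterior is P(box A | data) = 15/43, P(box B | data) = 28/43.
Averaging over the posterior, P(yellow next | data) = (1/2)(15/43) + (0)(28/43) = 15/86.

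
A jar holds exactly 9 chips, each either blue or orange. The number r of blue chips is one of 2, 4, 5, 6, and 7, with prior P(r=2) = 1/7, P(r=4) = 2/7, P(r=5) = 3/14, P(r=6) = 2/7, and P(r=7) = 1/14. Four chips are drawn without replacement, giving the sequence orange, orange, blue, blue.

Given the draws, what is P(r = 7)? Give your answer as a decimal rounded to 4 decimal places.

0.0317

The likelihood of the observed sequence under each hypothesis: P(data | r = 2) = (7/9)(6/8)(2/7)(1/6) = 0.027778; P(data | r = 4) = (5/9)(4/8)(4/7)(3/6) = 0.079365; P(data | r = 5) = (4/9)(3/8)(5/7)(4/6) = 0.079365; P(data | r = 6) = (3/9)(2/8)(6/7)(5/6) = 0.059524; P(data | r = 7) = (2/9)(1/8)(7/7)(6/6) = 0.027778.
The prior-weighted likelihoods are 1/7 · 0.027778 = 0.0039683, 2/7 · 0.079365 = 0.022676, 3/14 · 0.079365 = 0.017007, 2/7 · 0.059524 = 0.017007, 1/14 · 0.027778 = 0.0019841; summing to 0.062642.
Therefore the posterior P(r = 7 | data) = (0.0019841) / (0.062642) = 0.031674.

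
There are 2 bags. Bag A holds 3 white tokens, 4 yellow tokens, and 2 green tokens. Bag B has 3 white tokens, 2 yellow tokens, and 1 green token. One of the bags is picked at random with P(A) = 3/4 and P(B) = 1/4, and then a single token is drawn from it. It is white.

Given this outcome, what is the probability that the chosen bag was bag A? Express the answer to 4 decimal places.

Compute the likelihood of this draw for each case: P(data | bag A) = (3/9) = 1/3; P(data | bag B) = (3/6) = 1/2.
Multiplying each by its prior: 3/4 · 1/3 = 1/4, 1/4 · 1/2 = 1/8; these sum to 3/8.
So P(bag A | data) = (1/4) / (3/8) = 2/3.

0.6667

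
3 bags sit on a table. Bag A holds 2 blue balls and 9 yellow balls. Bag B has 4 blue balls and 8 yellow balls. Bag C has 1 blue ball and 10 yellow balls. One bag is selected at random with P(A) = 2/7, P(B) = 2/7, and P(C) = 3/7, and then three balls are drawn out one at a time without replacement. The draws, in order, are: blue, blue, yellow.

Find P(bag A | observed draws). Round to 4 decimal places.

For each hypothesis, P(data | H) works out to: P(data | bag A) = (2/11)(1/10)(9/9) = 1/55; P(data | bag B) = (4/12)(3/11)(8/10) = 4/55; P(data | bag C) = (1/11)(0/10) = 0.
Multiplying each by its prior: 2/7 · 1/55 = 2/385, 2/7 · 4/55 = 8/385, 3/7 · 0 = 0; these sum to 2/77.
By Bayes' rule, P(bag A | data) = (2/385) / (2/77) = 1/5.

0.2000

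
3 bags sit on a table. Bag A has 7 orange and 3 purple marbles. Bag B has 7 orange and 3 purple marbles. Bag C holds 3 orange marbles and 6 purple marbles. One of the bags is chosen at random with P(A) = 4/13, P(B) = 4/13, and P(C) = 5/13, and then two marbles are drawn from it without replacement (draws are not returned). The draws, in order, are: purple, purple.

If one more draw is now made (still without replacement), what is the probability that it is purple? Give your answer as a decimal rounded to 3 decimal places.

0.480

For each hypothesis, P(data | H) works out to: P(data | bag A) = (3/10)(2/9) = 1/15; P(data | bag B) = (3/10)(2/9) = 1/15; P(data | bag C) = (6/9)(5/8) = 5/12.
The prior-weighted likelihoods are 4/13 · 1/15 = 4/195, 4/13 · 1/15 = 4/195, 5/13 · 5/12 = 25/156; these sum to 157/780.
The posterior is then P(bag A | data) = 0.10191, P(bag B | data) = 0.10191, P(bag C | data) = 0.79618.
Averaging over the posterior, P(purple next | data) = (1/8)(0.10191) + (1/8)(0.10191) + (4/7)(0.79618) = 0.48044.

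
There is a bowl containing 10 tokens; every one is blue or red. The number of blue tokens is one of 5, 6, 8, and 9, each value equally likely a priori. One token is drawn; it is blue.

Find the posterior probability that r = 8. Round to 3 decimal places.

0.286

Compute the likelihood of this draw for each case: P(data | r = 5) = (5/10) = 1/2; P(data | r = 6) = (6/10) = 3/5; P(data | r = 8) = (8/10) = 4/5; P(data | r = 9) = (9/10) = 9/10.
Weighting by the prior gives 1/4 · 1/2 = 1/8, 1/4 · 3/5 = 3/20, 1/4 · 4/5 = 1/5, 1/4 · 9/10 = 9/40; these sum to 7/10.
By Bayes' rule, P(r = 8 | data) = (1/5) / (7/10) = 2/7.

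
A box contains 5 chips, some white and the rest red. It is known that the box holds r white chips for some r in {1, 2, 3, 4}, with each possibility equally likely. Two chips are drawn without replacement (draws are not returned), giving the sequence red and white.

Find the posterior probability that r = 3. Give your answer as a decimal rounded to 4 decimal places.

0.3000

Under each hypothesis, the probability of the observed sequence is: P(data | r = 1) = (4/5)(1/4) = 1/5; P(data | r = 2) = (3/5)(2/4) = 3/10; P(data | r = 3) = (2/5)(3/4) = 3/10; P(data | r = 4) = (1/5)(4/4) = 1/5.
Weighting by the prior gives 1/4 · 1/5 = 1/20, 1/4 · 3/10 = 3/40, 1/4 · 3/10 = 3/40, 1/4 · 1/5 = 1/20; summing to 1/4.
By Bayes' rule, P(r = 3 | data) = (3/40) / (1/4) = 3/10.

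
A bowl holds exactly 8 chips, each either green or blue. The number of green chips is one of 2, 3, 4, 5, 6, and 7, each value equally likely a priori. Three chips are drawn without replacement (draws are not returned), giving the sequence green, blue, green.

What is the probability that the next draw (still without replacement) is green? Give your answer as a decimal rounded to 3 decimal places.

0.600

Compute the likelihood of the observed sequence for each case: P(data | r = 2) = (2/8)(6/7)(1/6) = 1/28; P(data | r = 3) = (3/8)(5/7)(2/6) = 5/56; P(data | r = 4) = (4/8)(4/7)(3/6) = 1/7; P(data | r = 5) = (5/8)(3/7)(4/6) = 5/28; P(data | r = 6) = (6/8)(2/7)(5/6) = 5/28; P(data | r = 7) = (7/8)(1/7)(6/6) = 1/8.
Multiplying each by its prior: 1/6 · 1/28 = 1/168, 1/6 · 5/56 = 5/336, 1/6 · 1/7 = 1/42, 1/6 · 5/28 = 5/168, 1/6 · 5/28 = 5/168, 1/6 · 1/8 = 1/48; these sum to 1/8.
Dividing through by the total gives posterior P(r = 2 | data) = 1/21, P(r = 3 | data) = 5/42, P(r = 4 | data) = 4/21, P(r = 5 | data) = 5/21, P(r = 6 | data) = 5/21, P(r = 7 | data) = 1/6.
So P(green next | data) = Σ P(green next | H) P(H | data) = (0)(1/21) + (1/5)(5/42) + (2/5)(4/21) + (3/5)(5/21) + (4/5)(5/21) + (1)(1/6) = 3/5.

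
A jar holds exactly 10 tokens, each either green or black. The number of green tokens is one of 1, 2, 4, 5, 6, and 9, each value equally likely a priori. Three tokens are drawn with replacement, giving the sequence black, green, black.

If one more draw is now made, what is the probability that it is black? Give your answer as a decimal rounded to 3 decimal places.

0.623

Compute the likelihood of the observed sequence for each case: P(data | r = 1) = (9/10)(1/10)(9/10) = 0.081; P(data | r = 2) = (8/10)(2/10)(8/10) = 0.128; P(data | r = 4) = (6/10)(4/10)(6/10) = 0.144; P(data | r = 5) = (5/10)(5/10)(5/10) = 0.125; P(data | r = 6) = (4/10)(6/10)(4/10) = 0.096; P(data | r = 9) = (1/10)(9/10)(1/10) = 0.009.
Multiplying each by its prior: 1/6 · 0.081 = 0.0135, 1/6 · 0.128 = 0.021333, 1/6 · 0.144 = 0.024, 1/6 · 0.125 = 0.020833, 1/6 · 0.096 = 0.016, 1/6 · 0.009 = 0.0015; summing to 0.097167.
Dividing through by the total gives posterior P(r = 1 | data) = 0.13894, P(r = 2 | data) = 0.21955, P(r = 4 | data) = 0.247, P(r = 5 | data) = 0.21441, P(r = 6 | data) = 0.16467, P(r = 9 | data) = 0.015437.
Averaging over the posterior, P(black next | data) = (9/10)(0.13894) + (4/5)(0.21955) + (3/5)(0.247) + (1/2)(0.21441) + (2/5)(0.16467) + (1/10)(0.015437) = 0.6235.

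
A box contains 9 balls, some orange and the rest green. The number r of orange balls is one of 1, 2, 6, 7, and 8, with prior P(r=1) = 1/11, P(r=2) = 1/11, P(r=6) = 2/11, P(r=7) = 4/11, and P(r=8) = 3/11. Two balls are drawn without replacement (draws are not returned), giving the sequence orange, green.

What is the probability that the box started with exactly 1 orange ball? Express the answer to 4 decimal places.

The likelihood of the observed sequence under each hypothesis: P(data | r = 1) = (1/9)(8/8) = 1/9; P(data | r = 2) = (2/9)(7/8) = 7/36; P(data | r = 6) = (6/9)(3/8) = 1/4; P(data | r = 7) = (7/9)(2/8) = 7/36; P(data | r = 8) = (8/9)(1/8) = 1/9.
Weighting by the prior gives 1/11 · 1/9 = 1/99, 1/11 · 7/36 = 7/396, 2/11 · 1/4 = 1/22, 4/11 · 7/36 = 7/99, 3/11 · 1/9 = 1/33; these sum to 23/132.
Hence P(r = 1 | data) = (1/99) / (23/132) = 4/69.

0.0580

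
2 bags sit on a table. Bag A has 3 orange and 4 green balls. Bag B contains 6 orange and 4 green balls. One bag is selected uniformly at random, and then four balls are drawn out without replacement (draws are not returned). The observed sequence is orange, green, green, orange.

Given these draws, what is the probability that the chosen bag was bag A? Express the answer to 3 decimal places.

For each hypothesis, P(data | H) works out to: P(data | bag A) = (3/7)(4/6)(3/5)(2/4) = 3/35; P(data | bag B) = (6/10)(4/9)(3/8)(5/7) = 1/14.
The prior-weighted likelihoods are 1/2 · 3/35 = 3/70, 1/2 · 1/14 = 1/28; these sum to 11/140.
Therefore the posterior P(bag A | data) = (3/70) / (11/140) = 6/11.

0.545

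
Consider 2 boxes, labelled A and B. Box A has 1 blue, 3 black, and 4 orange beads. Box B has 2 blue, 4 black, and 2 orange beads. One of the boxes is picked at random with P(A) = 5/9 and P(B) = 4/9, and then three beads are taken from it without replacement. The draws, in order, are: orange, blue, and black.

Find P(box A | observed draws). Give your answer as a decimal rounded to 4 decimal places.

0.4839

Under each hypothesis, the probability of the observed sequence is: P(data | box A) = (4/8)(1/7)(3/6) = 1/28; P(data | box B) = (2/8)(2/7)(4/6) = 1/21.
Multiplying each by its prior: 5/9 · 1/28 = 5/252, 4/9 · 1/21 = 4/189; summing to 31/756.
Hence P(box A | data) = (5/252) / (31/756) = 15/31.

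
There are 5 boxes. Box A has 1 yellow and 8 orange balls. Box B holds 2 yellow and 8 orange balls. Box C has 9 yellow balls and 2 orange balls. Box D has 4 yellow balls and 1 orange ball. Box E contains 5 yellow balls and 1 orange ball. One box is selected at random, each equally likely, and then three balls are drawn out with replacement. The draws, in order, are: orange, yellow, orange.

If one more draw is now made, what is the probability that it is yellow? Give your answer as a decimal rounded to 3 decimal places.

0.344

The likelihood of the observed sequence under each hypothesis: P(data | box A) = (8/9)(1/9)(8/9) = 0.087791; P(data | box B) = (8/10)(2/10)(8/10) = 0.128; P(data | box C) = (2/11)(9/11)(2/11) = 0.027047; P(data | box D) = (1/5)(4/5)(1/5) = 0.032; P(data | box E) = (1/6)(5/6)(1/6) = 0.023148.
Weighting by the prior gives 1/5 · 0.087791 = 0.017558, 1/5 · 0.128 = 0.0256, 1/5 · 0.027047 = 0.0054095, 1/5 · 0.032 = 0.0064, 1/5 · 0.023148 = 0.0046296; summing to 0.059597.
Normalising, the posterior is P(box A | data) = 0.29462, P(box B | data) = 0.42955, P(box C | data) = 0.090767, P(box D | data) = 0.10739, P(box E | data) = 0.077682.
Averaging over the posterior, P(yellow next | data) = (1/9)(0.29462) + (1/5)(0.42955) + (9/11)(0.090767) + (4/5)(0.10739) + (5/6)(0.077682) = 0.34355.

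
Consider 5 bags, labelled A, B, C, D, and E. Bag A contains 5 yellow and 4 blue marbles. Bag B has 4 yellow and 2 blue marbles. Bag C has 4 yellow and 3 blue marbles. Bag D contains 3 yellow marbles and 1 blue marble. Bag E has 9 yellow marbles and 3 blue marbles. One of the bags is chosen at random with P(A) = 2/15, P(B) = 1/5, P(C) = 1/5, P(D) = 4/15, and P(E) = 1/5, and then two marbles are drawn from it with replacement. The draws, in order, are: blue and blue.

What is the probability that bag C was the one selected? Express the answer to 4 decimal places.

0.3209

The likelihood of the observed sequence under each hypothesis: P(data | bag A) = (4/9)(4/9) = 0.19753; P(data | bag B) = (2/6)(2/6) = 0.11111; P(data | bag C) = (3/7)(3/7) = 0.18367; P(data | bag D) = (1/4)(1/4) = 0.0625; P(data | bag E) = (3/12)(3/12) = 0.0625.
Multiplying each by its prior: 2/15 · 0.19753 = 0.026337, 1/5 · 0.11111 = 0.022222, 1/5 · 0.18367 = 0.036735, 4/15 · 0.0625 = 0.016667, 1/5 · 0.0625 = 0.0125; with total 0.11446.
Therefore the posterior P(bag C | data) = (0.036735) / (0.11446) = 0.32094.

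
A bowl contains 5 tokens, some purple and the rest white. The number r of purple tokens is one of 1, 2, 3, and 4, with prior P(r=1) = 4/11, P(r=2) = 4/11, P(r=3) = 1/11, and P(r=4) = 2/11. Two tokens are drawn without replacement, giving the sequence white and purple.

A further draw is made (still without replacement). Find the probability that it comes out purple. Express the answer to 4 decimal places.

0.3704

The likelihood of the observed sequence under each hypothesis: P(data | r = 1) = (4/5)(1/4) = 1/5; P(data | r = 2) = (3/5)(2/4) = 3/10; P(data | r = 3) = (2/5)(3/4) = 3/10; P(data | r = 4) = (1/5)(4/4) = 1/5.
Multiplying each by its prior: 4/11 · 1/5 = 4/55, 4/11 · 3/10 = 6/55, 1/11 · 3/10 = 3/110, 2/11 · 1/5 = 2/55; summing to 27/110.
The posterior is then P(r = 1 | data) = 8/27, P(r = 2 | data) = 4/9, P(r = 3 | data) = 1/9, P(r = 4 | data) = 4/27.
Averaging over the posterior, P(purple next | data) = (0)(8/27) + (1/3)(4/9) + (2/3)(1/9) + (1)(4/27) = 10/27.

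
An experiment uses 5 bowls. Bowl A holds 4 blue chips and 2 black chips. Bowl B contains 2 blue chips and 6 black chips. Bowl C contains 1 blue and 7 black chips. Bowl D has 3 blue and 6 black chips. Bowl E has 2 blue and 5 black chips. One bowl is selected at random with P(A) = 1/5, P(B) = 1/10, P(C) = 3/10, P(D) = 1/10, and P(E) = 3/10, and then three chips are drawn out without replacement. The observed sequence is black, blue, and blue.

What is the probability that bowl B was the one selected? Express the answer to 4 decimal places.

Under each hypothesis, the probability of the observed sequence is: P(data | bowl A) = (2/6)(4/5)(3/4) = 1/5; P(data | bowl B) = (6/8)(2/7)(1/6) = 1/28; P(data | bowl C) = (7/8)(1/7)(0/6) = 0; P(data | bowl D) = (6/9)(3/8)(2/7) = 1/14; P(data | bowl E) = (5/7)(2/6)(1/5) = 1/21.
Multiplying each by its prior: 1/5 · 1/5 = 1/25, 1/10 · 1/28 = 1/280, 3/10 · 0 = 0, 1/10 · 1/14 = 1/140, 3/10 · 1/21 = 1/70; these sum to 13/200.
Hence P(bowl B | data) = (1/280) / (13/200) = 5/91.

0.0549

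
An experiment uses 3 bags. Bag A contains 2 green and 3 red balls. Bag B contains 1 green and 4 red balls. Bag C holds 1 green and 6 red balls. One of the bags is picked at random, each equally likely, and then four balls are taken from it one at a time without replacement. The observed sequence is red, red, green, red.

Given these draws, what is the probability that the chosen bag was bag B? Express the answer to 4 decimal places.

For each hypothesis, P(data | H) works out to: P(data | bag A) = (3/5)(2/4)(2/3)(1/2) = 1/10; P(data | bag B) = (4/5)(3/4)(1/3)(2/2) = 1/5; P(data | bag C) = (6/7)(5/6)(1/5)(4/4) = 1/7.
Weighting by the prior gives 1/3 · 1/10 = 1/30, 1/3 · 1/5 = 1/15, 1/3 · 1/7 = 1/21; these sum to 31/210.
Hence P(bag B | data) = (1/15) / (31/210) = 14/31.

0.4516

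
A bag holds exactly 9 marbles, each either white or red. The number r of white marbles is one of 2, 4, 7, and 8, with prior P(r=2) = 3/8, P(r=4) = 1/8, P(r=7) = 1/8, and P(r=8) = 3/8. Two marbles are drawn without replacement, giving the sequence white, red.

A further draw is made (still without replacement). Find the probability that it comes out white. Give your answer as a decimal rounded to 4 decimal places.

For each hypothesis, P(data | H) works out to: P(data | r = 2) = (2/9)(7/8) = 7/36; P(data | r = 4) = (4/9)(5/8) = 5/18; P(data | r = 7) = (7/9)(2/8) = 7/36; P(data | r = 8) = (8/9)(1/8) = 1/9.
Multiplying each by its prior: 3/8 · 7/36 = 7/96, 1/8 · 5/18 = 5/144, 1/8 · 7/36 = 7/288, 3/8 · 1/9 = 1/24; these sum to 25/144.
The posterior is then P(r = 2 | data) = 21/50, P(r = 4 | data) = 1/5, P(r = 7 | data) = 7/50, P(r = 8 | data) = 6/25.
The predictive probability is P(white next | data) = (1/7)(21/50) + (3/7)(1/5) + (6/7)(7/50) + (1)(6/25) = 177/350.

0.5057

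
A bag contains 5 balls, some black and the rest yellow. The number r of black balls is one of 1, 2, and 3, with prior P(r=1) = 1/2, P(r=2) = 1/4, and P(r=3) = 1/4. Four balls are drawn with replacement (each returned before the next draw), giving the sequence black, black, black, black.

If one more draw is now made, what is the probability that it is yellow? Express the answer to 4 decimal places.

For each hypothesis, P(data | H) works out to: P(data | r = 1) = (1/5)(1/5)(1/5)(1/5) = 0.0016; P(data | r = 2) = (2/5)(2/5)(2/5)(2/5) = 0.0256; P(data | r = 3) = (3/5)(3/5)(3/5)(3/5) = 0.1296.
Weighting by the prior gives 1/2 · 0.0016 = 0.0008, 1/4 · 0.0256 = 0.0064, 1/4 · 0.1296 = 0.0324; these sum to 0.0396.
The posterior is then P(r = 1 | data) = 0.020202, P(r = 2 | data) = 0.16162, P(r = 3 | data) = 0.81818.
The predictive probability is P(yellow next | data) = (4/5)(0.020202) + (3/5)(0.16162) + (2/5)(0.81818) = 0.4404.

0.4404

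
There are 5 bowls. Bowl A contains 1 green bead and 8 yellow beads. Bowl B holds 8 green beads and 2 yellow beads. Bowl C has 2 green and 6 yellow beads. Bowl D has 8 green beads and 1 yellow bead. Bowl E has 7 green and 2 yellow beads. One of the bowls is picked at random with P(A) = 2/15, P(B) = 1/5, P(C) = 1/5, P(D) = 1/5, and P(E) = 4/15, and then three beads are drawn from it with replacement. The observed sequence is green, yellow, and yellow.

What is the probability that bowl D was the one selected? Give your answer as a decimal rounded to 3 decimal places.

0.037

Under each hypothesis, the probability of the observed sequence is: P(data | bowl A) = (1/9)(8/9)(8/9) = 0.087791; P(data | bowl B) = (8/10)(2/10)(2/10) = 0.032; P(data | bowl C) = (2/8)(6/8)(6/8) = 0.14062; P(data | bowl D) = (8/9)(1/9)(1/9) = 0.010974; P(data | bowl E) = (7/9)(2/9)(2/9) = 0.038409.
Weighting by the prior gives 2/15 · 0.087791 = 0.011706, 1/5 · 0.032 = 0.0064, 1/5 · 0.14062 = 0.028125, 1/5 · 0.010974 = 0.0021948, 4/15 · 0.038409 = 0.010242; these sum to 0.058668.
So P(bowl D | data) = (0.0021948) / (0.058668) = 0.037411.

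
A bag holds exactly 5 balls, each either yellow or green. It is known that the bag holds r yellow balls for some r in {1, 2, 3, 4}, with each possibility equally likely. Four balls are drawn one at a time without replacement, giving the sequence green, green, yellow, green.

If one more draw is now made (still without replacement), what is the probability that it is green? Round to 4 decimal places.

0.6667

The likelihood of the observed sequence under each hypothesis: P(data | r = 1) = (4/5)(3/4)(1/3)(2/2) = 1/5; P(data | r = 2) = (3/5)(2/4)(2/3)(1/2) = 1/10; P(data | r = 3) = (2/5)(1/4)(3/3)(0/2) = 0; P(data | r = 4) = (1/5)(0/4) = 0.
The prior-weighted likelihoods are 1/4 · 1/5 = 1/20, 1/4 · 1/10 = 1/40, 1/4 · 0 = 0, 1/4 · 0 = 0; with total 3/40.
Dividing through by the total gives posterior P(r = 1 | data) = 2/3, P(r = 2 | data) = 1/3, P(r = 3 | data) = 0, P(r = 4 | data) = 0.
Averaging over the posterior, P(green next | data) = (1)(2/3) + (0)(1/3) = 2/3.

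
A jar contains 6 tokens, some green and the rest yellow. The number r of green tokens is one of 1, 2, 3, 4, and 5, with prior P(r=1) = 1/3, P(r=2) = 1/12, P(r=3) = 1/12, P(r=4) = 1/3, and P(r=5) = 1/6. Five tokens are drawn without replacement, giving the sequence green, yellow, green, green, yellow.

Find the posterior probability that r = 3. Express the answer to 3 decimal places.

For each hypothesis, P(data | H) works out to: P(data | r = 1) = (1/6)(5/5)(0/4) = 0; P(data | r = 2) = (2/6)(4/5)(1/4)(0/3) = 0; P(data | r = 3) = (3/6)(3/5)(2/4)(1/3)(2/2) = 1/20; P(data | r = 4) = (4/6)(2/5)(3/4)(2/3)(1/2) = 1/15; P(data | r = 5) = (5/6)(1/5)(4/4)(3/3)(0/2) = 0.
Weighting by the prior gives 1/3 · 0 = 0, 1/12 · 0 = 0, 1/12 · 1/20 = 1/240, 1/3 · 1/15 = 1/45, 1/6 · 0 = 0; these sum to 19/720.
So P(r = 3 | data) = (1/240) / (19/720) = 3/19.

0.158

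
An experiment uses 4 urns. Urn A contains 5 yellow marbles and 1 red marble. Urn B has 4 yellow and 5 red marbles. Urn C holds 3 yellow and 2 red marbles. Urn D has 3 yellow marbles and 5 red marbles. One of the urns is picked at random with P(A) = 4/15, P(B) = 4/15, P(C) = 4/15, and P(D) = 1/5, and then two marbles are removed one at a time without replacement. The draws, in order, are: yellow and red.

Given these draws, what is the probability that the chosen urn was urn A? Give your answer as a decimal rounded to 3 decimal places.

Under each hypothesis, the probability of the observed sequence is: P(data | urn A) = (5/6)(1/5) = 0.16667; P(data | urn B) = (4/9)(5/8) = 0.27778; P(data | urn C) = (3/5)(2/4) = 0.3; P(data | urn D) = (3/8)(5/7) = 0.26786.
The prior-weighted likelihoods are 4/15 · 0.16667 = 0.044444, 4/15 · 0.27778 = 0.074074, 4/15 · 0.3 = 0.08, 1/5 · 0.26786 = 0.053571; these sum to 0.25209.
By Bayes' rule, P(urn A | data) = (0.044444) / (0.25209) = 0.1763.

0.176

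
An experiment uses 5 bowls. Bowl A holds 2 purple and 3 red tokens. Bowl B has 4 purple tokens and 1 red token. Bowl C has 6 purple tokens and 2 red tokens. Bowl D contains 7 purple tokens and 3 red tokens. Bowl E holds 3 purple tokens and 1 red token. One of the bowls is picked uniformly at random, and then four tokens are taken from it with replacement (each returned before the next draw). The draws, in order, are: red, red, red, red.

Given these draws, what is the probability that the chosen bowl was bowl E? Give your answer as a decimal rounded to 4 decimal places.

0.0266

Compute the likelihood of the observed sequence for each case: P(data | bowl A) = (3/5)(3/5)(3/5)(3/5) = 0.1296; P(data | bowl B) = (1/5)(1/5)(1/5)(1/5) = 0.0016; P(data | bowl C) = (2/8)(2/8)(2/8)(2/8) = 0.0039062; P(data | bowl D) = (3/10)(3/10)(3/10)(3/10) = 0.0081; P(data | bowl E) = (1/4)(1/4)(1/4)(1/4) = 0.0039062.
Weighting by the prior gives 1/5 · 0.1296 = 0.02592, 1/5 · 0.0016 = 0.00032, 1/5 · 0.0039062 = 0.00078125, 1/5 · 0.0081 = 0.00162, 1/5 · 0.0039062 = 0.00078125; with total 0.029423.
So P(bowl E | data) = (0.00078125) / (0.029423) = 0.026553.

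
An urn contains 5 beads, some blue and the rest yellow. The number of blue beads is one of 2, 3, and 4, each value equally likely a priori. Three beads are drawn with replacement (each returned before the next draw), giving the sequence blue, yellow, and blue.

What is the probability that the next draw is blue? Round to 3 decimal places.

0.617

The likelihood of the observed sequence under each hypothesis: P(data | r = 2) = (2/5)(3/5)(2/5) = 12/125; P(data | r = 3) = (3/5)(2/5)(3/5) = 18/125; P(data | r = 4) = (4/5)(1/5)(4/5) = 16/125.
Weighting by the prior gives 1/3 · 12/125 = 4/125, 1/3 · 18/125 = 6/125, 1/3 · 16/125 = 16/375; with total 46/375.
Dividing through by the total gives posterior P(r = 2 | data) = 6/23, P(r = 3 | data) = 9/23, P(r = 4 | data) = 8/23.
So P(blue next | data) = Σ P(blue next | H) P(H | data) = (2/5)(6/23) + (3/5)(9/23) + (4/5)(8/23) = 71/115.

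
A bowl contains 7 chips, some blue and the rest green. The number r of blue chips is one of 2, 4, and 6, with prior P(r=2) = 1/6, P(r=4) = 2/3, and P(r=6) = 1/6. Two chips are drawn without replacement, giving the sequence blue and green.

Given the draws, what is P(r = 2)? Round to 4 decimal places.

0.1563

The likelihood of the observed sequence under each hypothesis: P(data | r = 2) = (2/7)(5/6) = 5/21; P(data | r = 4) = (4/7)(3/6) = 2/7; P(data | r = 6) = (6/7)(1/6) = 1/7.
Multiplying each by its prior: 1/6 · 5/21 = 5/126, 2/3 · 2/7 = 4/21, 1/6 · 1/7 = 1/42; summing to 16/63.
Therefore the posterior P(r = 2 | data) = (5/126) / (16/63) = 5/32.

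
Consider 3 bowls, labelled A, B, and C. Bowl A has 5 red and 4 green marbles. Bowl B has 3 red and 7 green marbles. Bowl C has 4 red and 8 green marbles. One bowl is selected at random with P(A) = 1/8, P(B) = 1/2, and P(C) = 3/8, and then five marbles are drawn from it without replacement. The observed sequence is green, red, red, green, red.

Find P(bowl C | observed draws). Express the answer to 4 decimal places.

For each hypothesis, P(data | H) works out to: P(data | bowl A) = (4/9)(5/8)(4/7)(3/6)(3/5) = 0.047619; P(data | bowl B) = (7/10)(3/9)(2/8)(6/7)(1/6) = 0.0083333; P(data | bowl C) = (8/12)(4/11)(3/10)(7/9)(2/8) = 0.014141.
Weighting by the prior gives 1/8 · 0.047619 = 0.0059524, 1/2 · 0.0083333 = 0.0041667, 3/8 · 0.014141 = 0.005303; these sum to 0.015422.
So P(bowl C | data) = (0.005303) / (0.015422) = 0.34386.

0.3439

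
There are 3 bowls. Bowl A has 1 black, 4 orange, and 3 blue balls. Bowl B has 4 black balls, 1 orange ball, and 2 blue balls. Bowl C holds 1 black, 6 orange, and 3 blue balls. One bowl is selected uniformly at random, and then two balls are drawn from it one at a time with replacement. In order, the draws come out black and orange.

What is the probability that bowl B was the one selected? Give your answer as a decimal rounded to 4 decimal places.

0.3999

Compute the likelihood of the observed sequence for each case: P(data | bowl A) = (1/8)(4/8) = 0.0625; P(data | bowl B) = (4/7)(1/7) = 0.081633; P(data | bowl C) = (1/10)(6/10) = 0.06.
The prior-weighted likelihoods are 1/3 · 0.0625 = 0.020833, 1/3 · 0.081633 = 0.027211, 1/3 · 0.06 = 0.02; these sum to 0.068044.
By Bayes' rule, P(bowl B | data) = (0.027211) / (0.068044) = 0.3999.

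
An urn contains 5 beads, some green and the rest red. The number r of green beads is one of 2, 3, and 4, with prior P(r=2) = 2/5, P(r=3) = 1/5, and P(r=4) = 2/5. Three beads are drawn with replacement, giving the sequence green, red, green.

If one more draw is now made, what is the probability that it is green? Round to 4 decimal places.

0.6216

Under each hypothesis, the probability of the observed sequence is: P(data | r = 2) = (2/5)(3/5)(2/5) = 12/125; P(data | r = 3) = (3/5)(2/5)(3/5) = 18/125; P(data | r = 4) = (4/5)(1/5)(4/5) = 16/125.
Multiplying each by its prior: 2/5 · 12/125 = 24/625, 1/5 · 18/125 = 18/625, 2/5 · 16/125 = 32/625; summing to 74/625.
The posterior is then P(r = 2 | data) = 12/37, P(r = 3 | data) = 9/37, P(r = 4 | data) = 16/37.
So P(green next | data) = Σ P(green next | H) P(H | data) = (2/5)(12/37) + (3/5)(9/37) + (4/5)(16/37) = 23/37.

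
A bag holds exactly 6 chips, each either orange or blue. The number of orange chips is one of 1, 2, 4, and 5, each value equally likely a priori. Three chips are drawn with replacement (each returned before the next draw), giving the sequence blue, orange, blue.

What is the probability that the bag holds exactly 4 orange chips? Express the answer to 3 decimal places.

For each hypothesis, P(data | H) works out to: P(data | r = 1) = (5/6)(1/6)(5/6) = 25/216; P(data | r = 2) = (4/6)(2/6)(4/6) = 4/27; P(data | r = 4) = (2/6)(4/6)(2/6) = 2/27; P(data | r = 5) = (1/6)(5/6)(1/6) = 5/216.
Weighting by the prior gives 1/4 · 25/216 = 25/864, 1/4 · 4/27 = 1/27, 1/4 · 2/27 = 1/54, 1/4 · 5/216 = 5/864; with total 13/144.
So P(r = 4 | data) = (1/54) / (13/144) = 8/39.

0.205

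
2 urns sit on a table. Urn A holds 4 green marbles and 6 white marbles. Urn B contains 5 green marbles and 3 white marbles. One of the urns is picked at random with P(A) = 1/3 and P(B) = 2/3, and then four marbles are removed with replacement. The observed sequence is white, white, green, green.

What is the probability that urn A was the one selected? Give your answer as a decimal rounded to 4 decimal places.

For each hypothesis, P(data | H) works out to: P(data | urn A) = (6/10)(6/10)(4/10)(4/10) = 0.0576; P(data | urn B) = (3/8)(3/8)(5/8)(5/8) = 0.054932.
The prior-weighted likelihoods are 1/3 · 0.0576 = 0.0192, 2/3 · 0.054932 = 0.036621; summing to 0.055821.
So P(urn A | data) = (0.0192) / (0.055821) = 0.34396.

0.3440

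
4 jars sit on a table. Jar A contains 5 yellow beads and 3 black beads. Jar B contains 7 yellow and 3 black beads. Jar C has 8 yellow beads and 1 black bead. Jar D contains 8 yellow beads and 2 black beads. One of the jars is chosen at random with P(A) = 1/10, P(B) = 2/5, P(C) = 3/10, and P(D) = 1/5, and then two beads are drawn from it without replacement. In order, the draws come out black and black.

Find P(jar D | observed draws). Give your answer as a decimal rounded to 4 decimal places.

0.1063

The likelihood of the observed sequence under each hypothesis: P(data | jar A) = (3/8)(2/7) = 0.10714; P(data | jar B) = (3/10)(2/9) = 0.066667; P(data | jar C) = (1/9)(0/8) = 0; P(data | jar D) = (2/10)(1/9) = 0.022222.
Multiplying each by its prior: 1/10 · 0.10714 = 0.010714, 2/5 · 0.066667 = 0.026667, 3/10 · 0 = 0, 1/5 · 0.022222 = 0.0044444; summing to 0.041825.
Hence P(jar D | data) = (0.0044444) / (0.041825) = 0.10626.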